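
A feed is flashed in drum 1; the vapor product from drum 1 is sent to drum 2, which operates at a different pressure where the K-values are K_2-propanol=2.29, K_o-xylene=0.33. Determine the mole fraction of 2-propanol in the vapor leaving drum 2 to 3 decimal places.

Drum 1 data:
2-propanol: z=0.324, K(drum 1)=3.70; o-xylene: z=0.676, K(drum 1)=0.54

Drum 1:
Binary case is linear: z₁(K₁−1)(1+ψ₁(K₂−1)) + z₂(K₂−1)(1+ψ₁(K₁−1)) = 0
⇒ ψ₁ = [z₁(K₁−1)+z₂(K₂−1)] / [−(K₁−1)(K₂−1)] = 0.5638/1.2420 = 0.454
Drum-1 compositions:
  2-propanol: x = 0.146, y = 0.539
  o-xylene: x = 0.854, y = 0.461
Drum-2 feed = drum-1 vapor: z₂ = (0.5386, 0.4614).
Drum 2:
Binary case is linear: z₁(K₁−1)(1+ψ₂(K₂−1)) + z₂(K₂−1)(1+ψ₂(K₁−1)) = 0
⇒ ψ₂ = [z₁(K₁−1)+z₂(K₂−1)] / [−(K₁−1)(K₂−1)] = 0.3857/0.8643 = 0.446
  2-propanol: x = 0.342, y = 0.783
  o-xylene: x = 0.658, y = 0.217

y_2-propanol (drum 2) = 0.783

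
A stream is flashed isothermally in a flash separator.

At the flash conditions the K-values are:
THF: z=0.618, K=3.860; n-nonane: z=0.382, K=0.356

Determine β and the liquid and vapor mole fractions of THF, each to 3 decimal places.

β = 0.826, x_THF = 0.184, y_THF = 0.709

Let β = V/F and solve Σ zᵢ(Kᵢ−1)/(1+β(Kᵢ−1)) = 0.
Feasibility: ΣzᵢKᵢ = 2.521, Σzᵢ/Kᵢ = 1.233 — both > 1, two phases present.
Iterate (Newton) starting at β = 0.5:
  β = 0.500: g = 0.3645, g' = -1.201 → β = 0.804
  β = 0.804: g = 0.0260, g' = -1.145 → β = 0.826
Converged at β = 0.826.
Compositions from xᵢ = zᵢ/(1+β(Kᵢ−1)), yᵢ = Kᵢxᵢ:
  THF: x = 0.184, y = 0.709
  n-nonane: x = 0.816, y = 0.291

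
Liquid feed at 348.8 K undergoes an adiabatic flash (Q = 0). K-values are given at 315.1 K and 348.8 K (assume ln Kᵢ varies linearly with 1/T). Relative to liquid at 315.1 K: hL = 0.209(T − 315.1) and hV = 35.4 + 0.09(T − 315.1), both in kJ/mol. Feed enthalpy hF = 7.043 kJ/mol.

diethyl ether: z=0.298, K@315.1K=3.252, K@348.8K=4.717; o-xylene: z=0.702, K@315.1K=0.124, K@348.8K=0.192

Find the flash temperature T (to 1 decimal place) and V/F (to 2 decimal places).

Adiabatic flash: solve Rachford–Rice at each trial T, then check hF = ψ·hV(T) + (1−ψ)·hL(T).
  T = 315.1 K: K = (3.252, 0.124), RR gives ψ = 0.028, H_out = 1.007 kJ/mol
  T = 348.8 K: K = (4.717, 0.192), RR gives ψ = 0.180, H_out = 12.692 kJ/mol
  T = 332.0 K: K = (3.956, 0.156), RR gives ψ = 0.116, H_out = 7.393 kJ/mol
  T = 323.6 K: K = (3.598, 0.140), RR gives ψ = 0.076, H_out = 4.396 kJ/mol
  T = 327.8 K: K = (3.775, 0.148), RR gives ψ = 0.097, H_out = 5.931 kJ/mol
  T = 329.9 K: K = (3.865, 0.152), RR gives ψ = 0.106, H_out = 6.671 kJ/mol
Linear interpolation between T = 329.9 (H_out = 6.671) and T = 332.0 (H_out = 7.393) on hF = 7.043 gives T ≈ 331.0 K, at which ψ = 0.11.

T = 331.0 K, V/F = 0.11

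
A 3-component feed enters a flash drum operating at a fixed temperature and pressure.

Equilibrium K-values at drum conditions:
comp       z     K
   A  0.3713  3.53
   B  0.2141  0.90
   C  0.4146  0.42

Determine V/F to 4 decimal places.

V/F = 0.5738

Rachford–Rice: g(V/F) = Σ zᵢ(Kᵢ−1)/(1+V/F(Kᵢ−1)) = 0.
Check two-phase: ΣzᵢKᵢ = 1.6775 > 1 and Σzᵢ/Kᵢ = 1.3302 > 1, so g(0) = 0.6775 > 0 and g(1) = -0.3302 < 0.
Newton–Raphson from V/F = 0.36:
  V/F = 0.3600: g = 0.16548, g' = -0.8760 → V/F = 0.5489
  V/F = 0.5489: g = 0.01783, g' = -0.7191 → V/F = 0.5737
  V/F = 0.5737: g = 0.00010, g' = -0.7111 → V/F = 0.5738
Converged at V/F = 0.5738.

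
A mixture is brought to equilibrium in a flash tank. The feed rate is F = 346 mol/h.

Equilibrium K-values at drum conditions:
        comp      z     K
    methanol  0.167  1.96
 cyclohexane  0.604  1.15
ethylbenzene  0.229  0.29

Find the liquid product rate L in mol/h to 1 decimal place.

L = 236.8 mol/h

Rachford–Rice: g(ψ) = Σ zᵢ(Kᵢ−1)/(1+ψ(Kᵢ−1)) = 0.
g(0) = ΣzᵢKᵢ − 1 = 0.088 and g(1) = 1 − Σzᵢ/Kᵢ = -0.400, so a root lies in (0, 1).
Iterate (Newton) starting at ψ = 0.37:
  ψ = 0.370: g = -0.0164, g' = -0.308 → ψ = 0.317
  ψ = 0.317: g = -0.0004, g' = -0.295 → ψ = 0.316
Converged at ψ = 0.316.
Then V = ψ·F = 0.3156·346 = 109.2 mol/h and L = F − V = 236.8 mol/h.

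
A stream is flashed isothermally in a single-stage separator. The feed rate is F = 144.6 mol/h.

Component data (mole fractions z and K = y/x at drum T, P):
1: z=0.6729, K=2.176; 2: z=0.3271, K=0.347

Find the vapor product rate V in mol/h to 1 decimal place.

Rachford–Rice: g(β) = Σ zᵢ(Kᵢ−1)/(1+β(Kᵢ−1)) = 0.
Feasibility: ΣzᵢKᵢ = 1.5777, Σzᵢ/Kᵢ = 1.2519 — both > 1, two phases present.
Binary case is linear: z₁(K₁−1)(1+β(K₂−1)) + z₂(K₂−1)(1+β(K₁−1)) = 0
⇒ β = [z₁(K₁−1)+z₂(K₂−1)] / [−(K₁−1)(K₂−1)] = 0.57773/0.76793 = 0.7523
Then V = β·F = 0.7523·144.6 = 108.8 mol/h and L = F − V = 35.8 mol/h.

V = 108.8 mol/h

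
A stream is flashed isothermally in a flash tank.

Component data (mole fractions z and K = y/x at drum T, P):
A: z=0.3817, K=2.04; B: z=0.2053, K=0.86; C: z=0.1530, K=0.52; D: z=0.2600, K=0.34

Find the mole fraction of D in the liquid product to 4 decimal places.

x_D = 0.3095

Material balance + equilibrium reduce to Σ zᵢ(Kᵢ−1)/(1+V/F(Kᵢ−1)) = 0.
g(0) = ΣzᵢKᵢ − 1 = 0.1232 and g(1) = 1 − Σzᵢ/Kᵢ = -0.4848, so a root lies in (0, 1).
Iterate (Newton) starting at V/F = 0.41:
  V/F = 0.4100: g = -0.07889, g' = -0.4750 → V/F = 0.2439
  V/F = 0.2439: g = -0.00081, g' = -0.4731 → V/F = 0.2422
Converged at V/F = 0.2422.
Compositions from xᵢ = zᵢ/(1+V/F(Kᵢ−1)), yᵢ = Kᵢxᵢ:
  A: x = 0.3049, y = 0.6220
  B: x = 0.2125, y = 0.1828
  C: x = 0.1731, y = 0.0900
  D: x = 0.3095, y = 0.1052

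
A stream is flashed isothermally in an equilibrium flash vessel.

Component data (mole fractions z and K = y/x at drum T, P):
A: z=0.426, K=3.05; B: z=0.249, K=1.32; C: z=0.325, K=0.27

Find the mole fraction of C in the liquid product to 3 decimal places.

x_C = 0.609

Newton iteration, ψ⁰ = 0.51:
  ψ = 0.510: g = 0.1175, g' = -0.886 → ψ = 0.643
  ψ = 0.643: g = -0.0039, g' = -0.965 → ψ = 0.639
Converged at ψ = 0.639.
Compositions from xᵢ = zᵢ/(1+ψ(Kᵢ−1)), yᵢ = Kᵢxᵢ:
  A: x = 0.184, y = 0.563
  B: x = 0.207, y = 0.273
  C: x = 0.609, y = 0.164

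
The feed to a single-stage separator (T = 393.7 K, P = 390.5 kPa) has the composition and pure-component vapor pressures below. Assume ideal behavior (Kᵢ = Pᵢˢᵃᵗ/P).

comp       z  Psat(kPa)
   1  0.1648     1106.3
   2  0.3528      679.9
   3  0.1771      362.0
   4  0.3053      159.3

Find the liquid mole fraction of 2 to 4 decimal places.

Raoult's law: Kᵢ = Pᵢˢᵃᵗ/P = Pᵢˢᵃᵗ/390.5.
  K_1 = 1106.3/390.5 = 2.833035, K_2 = 679.9/390.5 = 1.741101, K_3 = 362.0/390.5 = 0.927017, K_4 = 159.3/390.5 = 0.407939
Rachford–Rice: g(V/F) = Σ zᵢ(Kᵢ−1)/(1+V/F(Kᵢ−1)) = 0.
g(0) = ΣzᵢKᵢ − 1 = 0.3699 and g(1) = 1 − Σzᵢ/Kᵢ = -0.2002, so a root lies in (0, 1).
Newton–Raphson from V/F = 0.5:
  V/F = 0.5000: g = 0.07821, g' = -0.4709 → V/F = 0.6661
  V/F = 0.6661: g = -0.00098, g' = -0.4919 → V/F = 0.6641
Converged at V/F = 0.6641.
Compositions from xᵢ = zᵢ/(1+V/F(Kᵢ−1)), yᵢ = Kᵢxᵢ:
  1: x = 0.0743, y = 0.2106
  2: x = 0.2364, y = 0.4117
  3: x = 0.1861, y = 0.1725
  4: x = 0.5031, y = 0.2052

x_2 = 0.2364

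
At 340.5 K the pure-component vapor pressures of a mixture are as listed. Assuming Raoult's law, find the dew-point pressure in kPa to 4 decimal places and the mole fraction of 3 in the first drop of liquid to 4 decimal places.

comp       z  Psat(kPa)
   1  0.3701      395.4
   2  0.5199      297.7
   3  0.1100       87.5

Pdew = 253.8364 kPa, x_3 = 0.3191

At the dew point ψ → 1, so Σzᵢ/Kᵢ = 1 with Kᵢ = Pᵢˢᵃᵗ/P ⇒ 1/P = Σzᵢ/Pᵢˢᵃᵗ.
1/P = 0.3701/395.4 + 0.5199/297.7 + 0.1100/87.5 = 0.0039395 ⇒ P = 253.8364 kPa
xᵢ = zᵢP/Pᵢˢᵃᵗ ⇒ x_3 = 0.1100·253.8364/87.5 = 0.3191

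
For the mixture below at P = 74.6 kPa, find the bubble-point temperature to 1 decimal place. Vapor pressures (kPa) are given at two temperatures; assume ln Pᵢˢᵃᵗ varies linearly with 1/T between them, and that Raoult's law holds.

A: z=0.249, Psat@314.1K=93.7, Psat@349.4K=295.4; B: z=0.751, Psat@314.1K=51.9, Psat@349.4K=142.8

Bubble-point temperature: ΣzᵢPᵢˢᵃᵗ(T) = P. Interpolate ln Pᵢˢᵃᵗ = aᵢ + bᵢ/T.
  T = 314.1 K: ΣzᵢPᵢˢᵃᵗ = 62.31 kPa
  T = 349.4 K: ΣzᵢPᵢˢᵃᵗ = 180.80 kPa
  T = 331.8 K: ΣzᵢPᵢˢᵃᵗ = 109.29 kPa
  T = 323.0 K: ΣzᵢPᵢˢᵃᵗ = 83.28 kPa
  T = 318.6 K: ΣzᵢPᵢˢᵃᵗ = 72.30 kPa
  T = 320.8 K: ΣzᵢPᵢˢᵃᵗ = 77.63 kPa
  T = 319.7 K: ΣzᵢPᵢˢᵃᵗ = 74.92 kPa
Interpolating between 318.6 K and 319.7 K gives T ≈ 319.6 K.

T = 319.6 K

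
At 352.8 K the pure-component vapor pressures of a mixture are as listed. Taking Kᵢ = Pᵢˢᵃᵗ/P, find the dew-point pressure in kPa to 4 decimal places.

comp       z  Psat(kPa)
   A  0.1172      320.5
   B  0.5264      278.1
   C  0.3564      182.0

Pdew = 237.1486 kPa

At the dew point ψ → 1, so Σzᵢ/Kᵢ = 1 with Kᵢ = Pᵢˢᵃᵗ/P ⇒ 1/P = Σzᵢ/Pᵢˢᵃᵗ.
1/P = 0.1172/320.5 + 0.5264/278.1 + 0.3564/182.0 = 0.0042168 ⇒ P = 237.1486 kPa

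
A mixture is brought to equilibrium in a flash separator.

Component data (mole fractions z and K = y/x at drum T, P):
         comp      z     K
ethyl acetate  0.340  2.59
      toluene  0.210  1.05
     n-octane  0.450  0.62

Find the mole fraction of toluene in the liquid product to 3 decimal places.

Rachford–Rice: g(V/F) = Σ zᵢ(Kᵢ−1)/(1+V/F(Kᵢ−1)) = 0.
Check two-phase: ΣzᵢKᵢ = 1.380 > 1 and Σzᵢ/Kᵢ = 1.057 > 1, so g(0) = 0.380 > 0 and g(1) = -0.057 < 0.
Iterate (Newton) starting at V/F = 0.5:
  V/F = 0.500: g = 0.1003, g' = -0.366 → V/F = 0.774
  V/F = 0.774: g = 0.0103, g' = -0.304 → V/F = 0.808
Converged at V/F = 0.808.
Compositions from xᵢ = zᵢ/(1+V/F(Kᵢ−1)), yᵢ = Kᵢxᵢ:
  ethyl acetate: x = 0.149, y = 0.385
  toluene: x = 0.202, y = 0.212
  n-octane: x = 0.649, y = 0.403

x_toluene = 0.202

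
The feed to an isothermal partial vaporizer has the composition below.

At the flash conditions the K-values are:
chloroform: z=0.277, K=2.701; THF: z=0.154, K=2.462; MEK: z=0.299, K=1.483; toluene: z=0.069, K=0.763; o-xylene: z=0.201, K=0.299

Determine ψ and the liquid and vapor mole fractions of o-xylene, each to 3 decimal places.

ψ = 0.880, x_o-xylene = 0.525, y_o-xylene = 0.157

Iterate (Newton) starting at ψ = 0.33:
  ψ = 0.330: g = 0.3772, g' = -0.702 → ψ = 0.867
  ψ = 0.867: g = 0.0115, g' = -0.878 → ψ = 0.880
Converged at ψ = 0.880.
Compositions from xᵢ = zᵢ/(1+ψ(Kᵢ−1)), yᵢ = Kᵢxᵢ:
  chloroform: x = 0.111, y = 0.300
  THF: x = 0.067, y = 0.166
  MEK: x = 0.210, y = 0.311
  toluene: x = 0.087, y = 0.067
  o-xylene: x = 0.525, y = 0.157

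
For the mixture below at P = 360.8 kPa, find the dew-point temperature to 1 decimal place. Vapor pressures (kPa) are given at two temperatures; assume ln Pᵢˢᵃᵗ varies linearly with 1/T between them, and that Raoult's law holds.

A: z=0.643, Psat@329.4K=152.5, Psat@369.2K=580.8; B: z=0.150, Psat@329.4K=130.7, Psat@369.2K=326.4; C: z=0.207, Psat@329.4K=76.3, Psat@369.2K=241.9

Dew-point temperature: Σzᵢ·P/Pᵢˢᵃᵗ(T) = 1. Interpolate ln Pᵢˢᵃᵗ = aᵢ + bᵢ/T.
  T = 329.4 K: ΣzᵢP/Pᵢˢᵃᵗ = 2.9142
  T = 369.2 K: ΣzᵢP/Pᵢˢᵃᵗ = 0.8740
  T = 349.3 K: ΣzᵢP/Pᵢˢᵃᵗ = 1.5376
  T = 359.2 K: ΣzᵢP/Pᵢˢᵃᵗ = 1.1511
  T = 364.2 K: ΣzᵢP/Pᵢˢᵃᵗ = 1.0010
  T = 366.7 K: ΣzᵢP/Pᵢˢᵃᵗ = 0.9349
Interpolating between 364.2 K and 366.7 K gives T ≈ 364.2 K.

T = 364.2 K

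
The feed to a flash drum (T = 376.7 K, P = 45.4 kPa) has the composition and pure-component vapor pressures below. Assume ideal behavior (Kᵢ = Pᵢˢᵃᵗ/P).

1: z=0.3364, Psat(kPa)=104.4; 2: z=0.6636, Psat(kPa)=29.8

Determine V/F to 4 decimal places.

V/F = 0.4684

Raoult's law: Kᵢ = Pᵢˢᵃᵗ/P = Pᵢˢᵃᵗ/45.4.
  K_1 = 104.4/45.4 = 2.299559, K_2 = 29.8/45.4 = 0.656388
Binary case is linear: z₁(K₁−1)(1+V/F(K₂−1)) + z₂(K₂−1)(1+V/F(K₁−1)) = 0
⇒ V/F = [z₁(K₁−1)+z₂(K₂−1)] / [−(K₁−1)(K₂−1)] = 0.20915/0.44654 = 0.4684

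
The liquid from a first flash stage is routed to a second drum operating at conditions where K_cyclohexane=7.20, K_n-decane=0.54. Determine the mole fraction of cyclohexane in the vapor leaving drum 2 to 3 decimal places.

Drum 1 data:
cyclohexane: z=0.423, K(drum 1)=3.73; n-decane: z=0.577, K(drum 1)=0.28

Drum 1:
Rachford–Rice: g(ψ₁) = Σ zᵢ(Kᵢ−1)/(1+ψ₁(Kᵢ−1)) = 0.
Check two-phase: ΣzᵢKᵢ = 1.739 > 1 and Σzᵢ/Kᵢ = 2.174 > 1, so g(0) = 0.739 > 0 and g(1) = -1.174 < 0.
Binary case is linear: z₁(K₁−1)(1+ψ₁(K₂−1)) + z₂(K₂−1)(1+ψ₁(K₁−1)) = 0
⇒ ψ₁ = [z₁(K₁−1)+z₂(K₂−1)] / [−(K₁−1)(K₂−1)] = 0.7393/1.9656 = 0.376
Drum-1 compositions:
  cyclohexane: x = 0.209, y = 0.778
  n-decane: x = 0.791, y = 0.222
Drum-2 feed = drum-1 liquid: z₂ = (0.2087, 0.7913).
Drum 2:
Rachford–Rice: g(ψ₂) = Σ zᵢ(Kᵢ−1)/(1+ψ₂(Kᵢ−1)) = 0.
g(0) = ΣzᵢKᵢ − 1 = 0.930 and g(1) = 1 − Σzᵢ/Kᵢ = -0.494, so a root lies in (0, 1).
Newton iteration, ψ₂⁰ = 0.5:
  ψ₂ = 0.500: g = -0.1571, g' = -0.760 → ψ₂ = 0.293
  ψ₂ = 0.293: g = 0.0385, g' = -1.234 → ψ₂ = 0.324
  ψ₂ = 0.324: g = 0.0019, g' = -1.116 → ψ₂ = 0.326
Converged at ψ₂ = 0.326.
  cyclohexane: x = 0.069, y = 0.497
  n-decane: x = 0.931, y = 0.503

y_cyclohexane (drum 2) = 0.497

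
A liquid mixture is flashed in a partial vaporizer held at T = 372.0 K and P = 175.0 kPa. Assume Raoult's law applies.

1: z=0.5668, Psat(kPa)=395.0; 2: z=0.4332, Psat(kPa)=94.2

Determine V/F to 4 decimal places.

Raoult's law: Kᵢ = Pᵢˢᵃᵗ/P = Pᵢˢᵃᵗ/175.0.
  K_1 = 395.0/175.0 = 2.257143, K_2 = 94.2/175.0 = 0.538286
Rachford–Rice: g(V/F) = Σ zᵢ(Kᵢ−1)/(1+V/F(Kᵢ−1)) = 0.
Check two-phase: ΣzᵢKᵢ = 1.5125 > 1 and Σzᵢ/Kᵢ = 1.0559 > 1, so g(0) = 0.5125 > 0 and g(1) = -0.0559 < 0.
Binary case is linear: z₁(K₁−1)(1+V/F(K₂−1)) + z₂(K₂−1)(1+V/F(K₁−1)) = 0
⇒ V/F = [z₁(K₁−1)+z₂(K₂−1)] / [−(K₁−1)(K₂−1)] = 0.51253/0.58044 = 0.8830

V/F = 0.8830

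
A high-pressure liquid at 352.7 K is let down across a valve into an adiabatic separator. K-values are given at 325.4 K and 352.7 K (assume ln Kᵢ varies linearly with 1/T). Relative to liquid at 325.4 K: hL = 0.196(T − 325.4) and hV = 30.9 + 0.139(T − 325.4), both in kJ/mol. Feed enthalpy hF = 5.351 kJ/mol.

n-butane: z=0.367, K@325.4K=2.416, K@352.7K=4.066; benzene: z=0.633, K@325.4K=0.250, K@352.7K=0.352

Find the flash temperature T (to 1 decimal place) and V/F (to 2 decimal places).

Adiabatic flash: solve Rachford–Rice at each trial T, then check hF = ψ·hV(T) + (1−ψ)·hL(T).
  T = 325.4 K: K = (2.416, 0.250), RR gives ψ = 0.042, H_out = 1.307 kJ/mol
  T = 352.7 K: K = (4.066, 0.352), RR gives ψ = 0.360, H_out = 15.912 kJ/mol
  T = 339.0 K: K = (3.164, 0.299), RR gives ψ = 0.231, H_out = 9.615 kJ/mol
  T = 332.2 K: K = (2.773, 0.274), RR gives ψ = 0.148, H_out = 5.854 kJ/mol
  T = 328.8 K: K = (2.590, 0.262), RR gives ψ = 0.099, H_out = 3.705 kJ/mol
  T = 330.5 K: K = (2.680, 0.268), RR gives ψ = 0.124, H_out = 4.807 kJ/mol
Linear interpolation between T = 330.5 (H_out = 4.807) and T = 332.2 (H_out = 5.854) on hF = 5.351 gives T ≈ 331.4 K, at which ψ = 0.14.

T = 331.4 K, V/F = 0.14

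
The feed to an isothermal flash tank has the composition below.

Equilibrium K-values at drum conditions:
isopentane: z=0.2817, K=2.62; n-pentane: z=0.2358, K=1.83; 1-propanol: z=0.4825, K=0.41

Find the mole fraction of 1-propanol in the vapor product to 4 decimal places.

Rachford–Rice: g(ψ) = Σ zᵢ(Kᵢ−1)/(1+ψ(Kᵢ−1)) = 0.
Feasibility: ΣzᵢKᵢ = 1.3674, Σzᵢ/Kᵢ = 1.4132 — both > 1, two phases present.
Newton iteration, ψ⁰ = 0.5:
  ψ = 0.5000: g = -0.01335, g' = -0.6447 → ψ = 0.4793
Converged at ψ = 0.4793.
Compositions from xᵢ = zᵢ/(1+ψ(Kᵢ−1)), yᵢ = Kᵢxᵢ:
  isopentane: x = 0.1586, y = 0.4155
  n-pentane: x = 0.1687, y = 0.3087
  1-propanol: x = 0.6727, y = 0.2758

y_1-propanol = 0.2758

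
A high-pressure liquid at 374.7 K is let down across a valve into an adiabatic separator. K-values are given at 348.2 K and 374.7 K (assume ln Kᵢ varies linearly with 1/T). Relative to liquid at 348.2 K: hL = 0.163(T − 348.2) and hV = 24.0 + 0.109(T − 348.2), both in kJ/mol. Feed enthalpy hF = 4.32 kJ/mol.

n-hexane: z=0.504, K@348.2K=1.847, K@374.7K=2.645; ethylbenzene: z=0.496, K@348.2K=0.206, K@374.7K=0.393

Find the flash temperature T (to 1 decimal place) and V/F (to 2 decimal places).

T = 352.9 K, V/F = 0.15

Adiabatic flash: solve Rachford–Rice at each trial T, then check hF = ψ·hV(T) + (1−ψ)·hL(T).
  T = 348.2 K: K = (1.847, 0.206), RR gives ψ = 0.049, H_out = 1.180 kJ/mol
  T = 374.7 K: K = (2.645, 0.393), RR gives ψ = 0.529, H_out = 16.254 kJ/mol
  T = 361.4 K: K = (2.223, 0.288), RR gives ψ = 0.302, H_out = 9.184 kJ/mol
  T = 354.8 K: K = (2.030, 0.244), RR gives ψ = 0.185, H_out = 5.455 kJ/mol
  T = 351.5 K: K = (1.937, 0.224), RR gives ψ = 0.121, H_out = 3.411 kJ/mol
  T = 353.1 K: K = (1.982, 0.234), RR gives ψ = 0.153, H_out = 4.422 kJ/mol
Linear interpolation between T = 351.5 (H_out = 3.411) and T = 353.1 (H_out = 4.422) on hF = 4.32 gives T ≈ 352.9 K, at which ψ = 0.15.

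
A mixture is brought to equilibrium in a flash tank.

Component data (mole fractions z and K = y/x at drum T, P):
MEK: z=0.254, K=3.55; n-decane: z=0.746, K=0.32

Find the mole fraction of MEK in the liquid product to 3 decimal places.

Binary case is linear: z₁(K₁−1)(1+β(K₂−1)) + z₂(K₂−1)(1+β(K₁−1)) = 0
⇒ β = [z₁(K₁−1)+z₂(K₂−1)] / [−(K₁−1)(K₂−1)] = 0.1404/1.7340 = 0.081
Compositions from xᵢ = zᵢ/(1+β(Kᵢ−1)), yᵢ = Kᵢxᵢ:
  MEK: x = 0.211, y = 0.747
  n-decane: x = 0.789, y = 0.253

x_MEK = 0.211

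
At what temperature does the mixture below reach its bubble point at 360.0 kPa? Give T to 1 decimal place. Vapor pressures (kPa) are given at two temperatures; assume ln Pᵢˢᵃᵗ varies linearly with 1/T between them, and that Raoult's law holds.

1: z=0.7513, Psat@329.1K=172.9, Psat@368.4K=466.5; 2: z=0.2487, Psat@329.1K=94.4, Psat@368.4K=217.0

T = 363.2 K

Bubble-point temperature: ΣzᵢPᵢˢᵃᵗ(T) = P. Interpolate ln Pᵢˢᵃᵗ = aᵢ + bᵢ/T.
  T = 329.1 K: ΣzᵢPᵢˢᵃᵗ = 153.38 kPa
  T = 368.4 K: ΣzᵢPᵢˢᵃᵗ = 404.45 kPa
  T = 348.8 K: ΣzᵢPᵢˢᵃᵗ = 256.18 kPa
  T = 358.6 K: ΣzᵢPᵢˢᵃᵗ = 323.87 kPa
  T = 363.5 K: ΣzᵢPᵢˢᵃᵗ = 362.46 kPa
  T = 361.1 K: ΣzᵢPᵢˢᵃᵗ = 343.15 kPa
Interpolating between 361.1 K and 363.5 K gives T ≈ 363.2 K.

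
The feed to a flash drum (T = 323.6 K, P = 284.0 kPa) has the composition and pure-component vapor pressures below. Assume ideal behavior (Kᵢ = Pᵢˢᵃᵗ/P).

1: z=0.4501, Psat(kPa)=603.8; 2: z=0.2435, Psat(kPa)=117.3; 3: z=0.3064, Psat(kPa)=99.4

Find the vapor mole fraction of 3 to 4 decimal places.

y_3 = 0.1266

Raoult's law: Kᵢ = Pᵢˢᵃᵗ/P = Pᵢˢᵃᵗ/284.0.
  K_1 = 603.8/284.0 = 2.126056, K_2 = 117.3/284.0 = 0.413028, K_3 = 99.4/284.0 = 0.350000
Rachford–Rice: g(ψ) = Σ zᵢ(Kᵢ−1)/(1+ψ(Kᵢ−1)) = 0.
Check two-phase: ΣzᵢKᵢ = 1.1648 > 1 and Σzᵢ/Kᵢ = 1.6767 > 1, so g(0) = 0.1648 > 0 and g(1) = -0.6767 < 0.
Newton–Raphson from ψ = 0.47:
  ψ = 0.4700: g = -0.15272, g' = -0.6724 → ψ = 0.2429
  ψ = 0.2429: g = -0.00520, g' = -0.6486 → ψ = 0.2349
Converged at ψ = 0.2349.
Compositions from xᵢ = zᵢ/(1+ψ(Kᵢ−1)), yᵢ = Kᵢxᵢ:
  1: x = 0.3560, y = 0.7568
  2: x = 0.2824, y = 0.1167
  3: x = 0.3616, y = 0.1266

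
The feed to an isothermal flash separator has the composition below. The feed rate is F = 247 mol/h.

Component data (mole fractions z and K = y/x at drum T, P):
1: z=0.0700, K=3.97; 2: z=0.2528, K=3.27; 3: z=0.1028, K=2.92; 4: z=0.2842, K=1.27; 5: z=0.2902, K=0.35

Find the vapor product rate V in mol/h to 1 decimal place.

Newton–Raphson from ψ = 0.5:
  ψ = 0.5000: g = 0.24130, g' = -0.7696 → ψ = 0.8135
  ψ = 0.8135: g = 0.00207, g' = -0.8375 → ψ = 0.8160
Converged at ψ = 0.8160.
Then V = ψ·F = 0.8160·247 = 201.6 mol/h and L = F − V = 45.4 mol/h.

V = 201.6 mol/h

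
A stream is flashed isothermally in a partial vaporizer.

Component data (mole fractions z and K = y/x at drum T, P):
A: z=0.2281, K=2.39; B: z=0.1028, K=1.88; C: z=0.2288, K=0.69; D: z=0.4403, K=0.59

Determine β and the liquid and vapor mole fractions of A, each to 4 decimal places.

Iterate (Newton) starting at β = 0.52:
  β = 0.5200: g = -0.06790, g' = -0.3368 → β = 0.3184
  β = 0.3184: g = 0.00413, g' = -0.3853 → β = 0.3291
  β = 0.3291: g = 0.00002, g' = -0.3815 → β = 0.3292
Converged at β = 0.3292.
Compositions from xᵢ = zᵢ/(1+β(Kᵢ−1)), yᵢ = Kᵢxᵢ:
  A: x = 0.1565, y = 0.3740
  B: x = 0.0797, y = 0.1499
  C: x = 0.2548, y = 0.1758
  D: x = 0.5090, y = 0.3003

β = 0.3292, x_A = 0.1565, y_A = 0.3740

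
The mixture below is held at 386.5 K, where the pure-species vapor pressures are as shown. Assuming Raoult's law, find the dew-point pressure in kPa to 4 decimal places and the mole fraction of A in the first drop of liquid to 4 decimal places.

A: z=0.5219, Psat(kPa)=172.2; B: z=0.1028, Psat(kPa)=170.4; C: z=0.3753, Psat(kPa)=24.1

Pdew = 52.0652 kPa, x_A = 0.1578

At the dew point ψ → 1, so Σzᵢ/Kᵢ = 1 with Kᵢ = Pᵢˢᵃᵗ/P ⇒ 1/P = Σzᵢ/Pᵢˢᵃᵗ.
1/P = 0.5219/172.2 + 0.1028/170.4 + 0.3753/24.1 = 0.0192067 ⇒ P = 52.0652 kPa
xᵢ = zᵢP/Pᵢˢᵃᵗ ⇒ x_A = 0.5219·52.0652/172.2 = 0.1578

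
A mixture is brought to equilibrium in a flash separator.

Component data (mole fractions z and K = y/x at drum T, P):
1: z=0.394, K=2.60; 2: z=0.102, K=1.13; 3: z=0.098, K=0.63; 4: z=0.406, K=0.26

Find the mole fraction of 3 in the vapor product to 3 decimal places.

Material balance + equilibrium reduce to Σ zᵢ(Kᵢ−1)/(1+V/F(Kᵢ−1)) = 0.
Check two-phase: ΣzᵢKᵢ = 1.307 > 1 and Σzᵢ/Kᵢ = 1.959 > 1, so g(0) = 0.307 > 0 and g(1) = -0.959 < 0.
Newton iteration, V/F⁰ = 0.5:
  V/F = 0.500: g = -0.1587, g' = -0.893 → V/F = 0.322
  V/F = 0.322: g = -0.0071, g' = -0.841 → V/F = 0.314
Converged at V/F = 0.314.
Compositions from xᵢ = zᵢ/(1+V/F(Kᵢ−1)), yᵢ = Kᵢxᵢ:
  1: x = 0.262, y = 0.682
  2: x = 0.098, y = 0.111
  3: x = 0.111, y = 0.070
  4: x = 0.529, y = 0.138

y_3 = 0.070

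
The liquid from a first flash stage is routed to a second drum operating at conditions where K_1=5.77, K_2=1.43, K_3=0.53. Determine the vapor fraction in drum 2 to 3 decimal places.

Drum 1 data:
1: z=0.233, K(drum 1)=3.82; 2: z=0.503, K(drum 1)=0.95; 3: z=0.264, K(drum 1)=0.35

Drum 1:
Iterate (Newton) starting at ψ₁ = 0.4:
  ψ₁ = 0.400: g = 0.0512, g' = -0.614 → ψ₁ = 0.483
  ψ₁ = 0.483: g = 0.0021, g' = -0.570 → ψ₁ = 0.487
Converged at ψ₁ = 0.487.
Drum-1 compositions:
  1: x = 0.098, y = 0.375
  2: x = 0.516, y = 0.490
  3: x = 0.386, y = 0.135
Drum-2 feed = drum-1 liquid: z₂ = (0.0982, 0.5156, 0.3863).
Drum 2:
Rachford–Rice: g(ψ₂) = Σ zᵢ(Kᵢ−1)/(1+ψ₂(Kᵢ−1)) = 0.
Check two-phase: ΣzᵢKᵢ = 1.508 > 1 and Σzᵢ/Kᵢ = 1.106 > 1, so g(0) = 0.508 > 0 and g(1) = -0.106 < 0.
Iterate (Newton) starting at ψ₂ = 0.5:
  ψ₂ = 0.500: g = 0.0835, g' = -0.405 → ψ₂ = 0.706
  ψ₂ = 0.706: g = 0.0056, g' = -0.364 → ψ₂ = 0.721
Converged at ψ₂ = 0.721.
  1: x = 0.022, y = 0.128
  2: x = 0.394, y = 0.563
  3: x = 0.584, y = 0.310

V/F (drum 2) = 0.721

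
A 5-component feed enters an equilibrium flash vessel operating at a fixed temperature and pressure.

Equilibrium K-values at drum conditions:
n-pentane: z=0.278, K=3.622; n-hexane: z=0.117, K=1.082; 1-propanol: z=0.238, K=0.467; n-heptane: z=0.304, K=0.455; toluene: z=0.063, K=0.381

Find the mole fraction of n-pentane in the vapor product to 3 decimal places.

Rachford–Rice: g(ψ) = Σ zᵢ(Kᵢ−1)/(1+ψ(Kᵢ−1)) = 0.
g(0) = ΣzᵢKᵢ − 1 = 0.407 and g(1) = 1 − Σzᵢ/Kᵢ = -0.528, so a root lies in (0, 1).
Newton–Raphson from ψ = 0.5:
  ψ = 0.500: g = -0.1325, g' = -0.705 → ψ = 0.312
  ψ = 0.312: g = 0.0101, g' = -0.844 → ψ = 0.324
Converged at ψ = 0.324.
Compositions from xᵢ = zᵢ/(1+ψ(Kᵢ−1)), yᵢ = Kᵢxᵢ:
  n-pentane: x = 0.150, y = 0.544
  n-hexane: x = 0.114, y = 0.123
  1-propanol: x = 0.288, y = 0.134
  n-heptane: x = 0.369, y = 0.168
  toluene: x = 0.079, y = 0.030

y_n-pentane = 0.544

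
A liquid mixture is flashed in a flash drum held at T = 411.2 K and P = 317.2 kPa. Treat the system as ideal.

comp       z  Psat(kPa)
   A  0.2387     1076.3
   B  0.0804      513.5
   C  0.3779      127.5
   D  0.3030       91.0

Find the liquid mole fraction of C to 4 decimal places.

Raoult's law: Kᵢ = Pᵢˢᵃᵗ/P = Pᵢˢᵃᵗ/317.2.
  K_A = 1076.3/317.2 = 3.393127, K_B = 513.5/317.2 = 1.618852, K_C = 127.5/317.2 = 0.401955, K_D = 91.0/317.2 = 0.286885
Material balance + equilibrium reduce to Σ zᵢ(Kᵢ−1)/(1+V/F(Kᵢ−1)) = 0.
Check two-phase: ΣzᵢKᵢ = 1.1789 > 1 and Σzᵢ/Kᵢ = 2.1163 > 1, so g(0) = 0.1789 > 0 and g(1) = -1.1163 < 0.
Newton–Raphson from V/F = 0.5:
  V/F = 0.5000: g = -0.36016, g' = -0.9485 → V/F = 0.1203
  V/F = 0.1203: g = 0.00999, g' = -1.1922 → V/F = 0.1287
  V/F = 0.1287: g = 0.00009, g' = -1.1710 → V/F = 0.1288
Converged at V/F = 0.1288.
Compositions from xᵢ = zᵢ/(1+V/F(Kᵢ−1)), yᵢ = Kᵢxᵢ:
  A: x = 0.1825, y = 0.6192
  B: x = 0.0745, y = 0.1206
  C: x = 0.4094, y = 0.1646
  D: x = 0.3336, y = 0.0957

x_C = 0.4094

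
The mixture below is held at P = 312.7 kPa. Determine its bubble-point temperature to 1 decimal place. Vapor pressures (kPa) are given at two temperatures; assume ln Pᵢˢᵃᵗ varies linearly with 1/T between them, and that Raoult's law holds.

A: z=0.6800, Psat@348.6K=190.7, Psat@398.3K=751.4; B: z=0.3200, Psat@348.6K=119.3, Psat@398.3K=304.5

T = 371.1 K

Bubble-point temperature: ΣzᵢPᵢˢᵃᵗ(T) = P. Interpolate ln Pᵢˢᵃᵗ = aᵢ + bᵢ/T.
  T = 348.6 K: ΣzᵢPᵢˢᵃᵗ = 167.85 kPa
  T = 398.3 K: ΣzᵢPᵢˢᵃᵗ = 608.39 kPa
  T = 373.5 K: ΣzᵢPᵢˢᵃᵗ = 332.77 kPa
  T = 361.1 K: ΣzᵢPᵢˢᵃᵗ = 239.21 kPa
  T = 367.3 K: ΣzᵢPᵢˢᵃᵗ = 282.86 kPa
  T = 370.4 K: ΣzᵢPᵢˢᵃᵗ = 306.99 kPa
  T = 371.9 K: ΣzᵢPᵢˢᵃᵗ = 319.26 kPa
Interpolating between 370.4 K and 371.9 K gives T ≈ 371.1 K.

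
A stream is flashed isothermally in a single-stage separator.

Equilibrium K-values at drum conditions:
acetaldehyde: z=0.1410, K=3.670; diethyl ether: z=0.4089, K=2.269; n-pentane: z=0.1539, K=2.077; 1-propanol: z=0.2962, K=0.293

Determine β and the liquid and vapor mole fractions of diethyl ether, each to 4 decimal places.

Rachford–Rice: g(β) = Σ zᵢ(Kᵢ−1)/(1+β(Kᵢ−1)) = 0.
Feasibility: ΣzᵢKᵢ = 1.8517, Σzᵢ/Kᵢ = 1.3036 — both > 1, two phases present.
Iterate (Newton) starting at β = 0.6:
  β = 0.6000: g = 0.17627, g' = -0.8731 → β = 0.8019
  β = 0.8019: g = -0.01758, g' = -1.1045 → β = 0.7860
  β = 0.7860: g = -0.00026, g' = -1.0721 → β = 0.7857
Converged at β = 0.7857.
Compositions from xᵢ = zᵢ/(1+β(Kᵢ−1)), yᵢ = Kᵢxᵢ:
  acetaldehyde: x = 0.0455, y = 0.1670
  diethyl ether: x = 0.2047, y = 0.4646
  n-pentane: x = 0.0834, y = 0.1731
  1-propanol: x = 0.6664, y = 0.1952

β = 0.7857, x_diethyl ether = 0.2047, y_diethyl ether = 0.4646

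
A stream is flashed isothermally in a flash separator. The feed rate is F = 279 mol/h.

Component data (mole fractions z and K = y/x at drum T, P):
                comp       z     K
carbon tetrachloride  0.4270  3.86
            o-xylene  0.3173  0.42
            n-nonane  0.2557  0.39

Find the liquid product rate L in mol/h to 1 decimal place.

Let ψ = V/F and solve Σ zᵢ(Kᵢ−1)/(1+ψ(Kᵢ−1)) = 0.
Feasibility: ΣzᵢKᵢ = 1.8812, Σzᵢ/Kᵢ = 1.5217 — both > 1, two phases present.
Newton iteration, ψ⁰ = 0.54:
  ψ = 0.5400: g = -0.02059, g' = -0.9774 → ψ = 0.5189
  ψ = 0.5189: g = 0.00011, g' = -0.9881 → ψ = 0.5190
Converged at ψ = 0.5190.
Then V = ψ·F = 0.5190·279 = 144.8 mol/h and L = F − V = 134.2 mol/h.

L = 134.2 mol/h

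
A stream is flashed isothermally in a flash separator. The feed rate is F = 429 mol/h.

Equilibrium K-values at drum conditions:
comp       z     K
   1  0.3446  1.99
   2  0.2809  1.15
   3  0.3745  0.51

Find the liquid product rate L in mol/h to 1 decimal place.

Let ψ = V/F and solve Σ zᵢ(Kᵢ−1)/(1+ψ(Kᵢ−1)) = 0.
g(0) = ΣzᵢKᵢ − 1 = 0.1998 and g(1) = 1 − Σzᵢ/Kᵢ = -0.1517, so a root lies in (0, 1).
Newton iteration, ψ⁰ = 0.42:
  ψ = 0.4200: g = 0.04954, g' = -0.3166 → ψ = 0.5765
  ψ = 0.5765: g = 0.00024, g' = -0.3169 → ψ = 0.5772
Converged at ψ = 0.5772.
Then V = ψ·F = 0.5772·429 = 247.6 mol/h and L = F − V = 181.4 mol/h.

L = 181.4 mol/h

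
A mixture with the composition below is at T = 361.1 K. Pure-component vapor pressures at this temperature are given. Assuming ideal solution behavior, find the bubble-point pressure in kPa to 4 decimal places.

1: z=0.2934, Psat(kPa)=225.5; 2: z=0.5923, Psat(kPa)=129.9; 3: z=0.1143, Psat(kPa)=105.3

At the bubble point ψ → 0, so ΣzᵢKᵢ = 1 with Kᵢ = Pᵢˢᵃᵗ/P ⇒ P = ΣzᵢPᵢˢᵃᵗ.
P = 0.2934·225.5 + 0.5923·129.9 + 0.1143·105.3 = 155.1373 kPa

Pbub = 155.1373 kPa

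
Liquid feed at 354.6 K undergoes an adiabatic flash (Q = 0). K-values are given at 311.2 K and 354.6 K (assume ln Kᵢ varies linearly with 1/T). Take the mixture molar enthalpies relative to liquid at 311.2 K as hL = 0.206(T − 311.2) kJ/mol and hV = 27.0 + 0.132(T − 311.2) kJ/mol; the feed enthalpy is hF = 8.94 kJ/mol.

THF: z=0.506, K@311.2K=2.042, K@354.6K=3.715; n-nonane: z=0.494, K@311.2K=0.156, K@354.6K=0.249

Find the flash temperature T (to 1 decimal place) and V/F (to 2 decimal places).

Adiabatic flash: solve Rachford–Rice at each trial T, then check hF = ψ·hV(T) + (1−ψ)·hL(T).
  T = 311.2 K: K = (2.042, 0.156), RR gives ψ = 0.125, H_out = 3.387 kJ/mol
  T = 354.6 K: K = (3.715, 0.249), RR gives ψ = 0.492, H_out = 20.640 kJ/mol
  T = 332.9 K: K = (2.809, 0.200), RR gives ψ = 0.359, H_out = 13.598 kJ/mol
  T = 322.0 K: K = (2.406, 0.177), RR gives ψ = 0.264, H_out = 9.134 kJ/mol
  T = 316.6 K: K = (2.220, 0.167), RR gives ψ = 0.202, H_out = 6.487 kJ/mol
  T = 319.3 K: K = (2.312, 0.172), RR gives ψ = 0.234, H_out = 7.857 kJ/mol
  T = 320.6 K: K = (2.357, 0.174), RR gives ψ = 0.249, H_out = 8.482 kJ/mol
Linear interpolation between T = 320.6 (H_out = 8.482) and T = 322.0 (H_out = 9.134) on hF = 8.94 gives T ≈ 321.6 K, at which ψ = 0.26.

T = 321.6 K, V/F = 0.26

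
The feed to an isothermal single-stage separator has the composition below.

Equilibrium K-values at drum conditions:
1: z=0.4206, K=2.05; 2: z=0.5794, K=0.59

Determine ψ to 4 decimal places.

Rachford–Rice: g(ψ) = Σ zᵢ(Kᵢ−1)/(1+ψ(Kᵢ−1)) = 0.
g(0) = ΣzᵢKᵢ − 1 = 0.2041 and g(1) = 1 − Σzᵢ/Kᵢ = -0.1872, so a root lies in (0, 1).
Iterate (Newton) starting at ψ = 0.5:
  ψ = 0.5000: g = -0.00922, g' = -0.3535 → ψ = 0.4739
  ψ = 0.4739: g = 0.00004, g' = -0.3568 → ψ = 0.4740
Converged at ψ = 0.4740.

ψ = 0.4740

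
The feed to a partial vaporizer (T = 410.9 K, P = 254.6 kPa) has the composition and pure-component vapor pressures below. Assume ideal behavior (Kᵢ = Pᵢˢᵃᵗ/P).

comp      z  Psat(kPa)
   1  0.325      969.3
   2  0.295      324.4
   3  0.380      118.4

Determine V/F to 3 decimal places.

V/F = 0.786

Raoult's law: Kᵢ = Pᵢˢᵃᵗ/P = Pᵢˢᵃᵗ/254.6.
  K_1 = 969.3/254.6 = 3.80715, K_2 = 324.4/254.6 = 1.27416, K_3 = 118.4/254.6 = 0.46504
Newton–Raphson from V/F = 0.7:
  V/F = 0.700: g = 0.0506, g' = -0.585 → V/F = 0.786
Converged at V/F = 0.786.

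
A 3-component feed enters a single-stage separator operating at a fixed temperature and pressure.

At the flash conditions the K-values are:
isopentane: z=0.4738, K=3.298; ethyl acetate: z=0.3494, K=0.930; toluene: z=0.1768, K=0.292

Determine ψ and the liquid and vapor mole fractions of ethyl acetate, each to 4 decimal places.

ψ = 0.8824, x_ethyl acetate = 0.3724, y_ethyl acetate = 0.3463

Newton–Raphson from ψ = 0.5:
  ψ = 0.5000: g = 0.28754, g' = -0.7560 → ψ = 0.8803
  ψ = 0.8803: g = 0.00182, g' = -0.9002 → ψ = 0.8824
Converged at ψ = 0.8824.
Compositions from xᵢ = zᵢ/(1+ψ(Kᵢ−1)), yᵢ = Kᵢxᵢ:
  isopentane: x = 0.1565, y = 0.5161
  ethyl acetate: x = 0.3724, y = 0.3463
  toluene: x = 0.4711, y = 0.1376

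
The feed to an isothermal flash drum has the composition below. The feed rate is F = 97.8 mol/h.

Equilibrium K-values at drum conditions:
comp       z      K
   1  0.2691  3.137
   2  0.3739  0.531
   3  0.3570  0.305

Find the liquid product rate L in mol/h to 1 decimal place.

L = 86.0 mol/h

Material balance + equilibrium reduce to Σ zᵢ(Kᵢ−1)/(1+V/F(Kᵢ−1)) = 0.
g(0) = ΣzᵢKᵢ − 1 = 0.1516 and g(1) = 1 − Σzᵢ/Kᵢ = -0.9604, so a root lies in (0, 1).
Iterate (Newton) starting at V/F = 0.5:
  V/F = 0.5000: g = -0.33132, g' = -0.8326 → V/F = 0.1021
  V/F = 0.1021: g = 0.02087, g' = -1.1187 → V/F = 0.1207
  V/F = 0.1207: g = 0.00042, g' = -1.0745 → V/F = 0.1211
Converged at V/F = 0.1211.
Then V = V/F·F = 0.1211·97.8 = 11.8 mol/h and L = F − V = 86.0 mol/h.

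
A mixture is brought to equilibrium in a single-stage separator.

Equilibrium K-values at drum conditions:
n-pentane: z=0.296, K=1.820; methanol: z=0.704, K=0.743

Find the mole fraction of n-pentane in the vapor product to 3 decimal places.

y_n-pentane = 0.434

Binary case is linear: z₁(K₁−1)(1+β(K₂−1)) + z₂(K₂−1)(1+β(K₁−1)) = 0
⇒ β = [z₁(K₁−1)+z₂(K₂−1)] / [−(K₁−1)(K₂−1)] = 0.0618/0.2107 = 0.293
Compositions from xᵢ = zᵢ/(1+β(Kᵢ−1)), yᵢ = Kᵢxᵢ:
  n-pentane: x = 0.239, y = 0.434
  methanol: x = 0.761, y = 0.566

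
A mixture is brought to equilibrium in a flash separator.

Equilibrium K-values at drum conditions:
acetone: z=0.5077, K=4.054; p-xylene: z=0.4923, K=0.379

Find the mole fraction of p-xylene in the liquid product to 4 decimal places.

Let β = V/F and solve Σ zᵢ(Kᵢ−1)/(1+β(Kᵢ−1)) = 0.
Check two-phase: ΣzᵢKᵢ = 2.2448 > 1 and Σzᵢ/Kᵢ = 1.4242 > 1, so g(0) = 1.2448 > 0 and g(1) = -0.4242 < 0.
Binary case is linear: z₁(K₁−1)(1+β(K₂−1)) + z₂(K₂−1)(1+β(K₁−1)) = 0
⇒ β = [z₁(K₁−1)+z₂(K₂−1)] / [−(K₁−1)(K₂−1)] = 1.24480/1.89653 = 0.6564
Compositions from xᵢ = zᵢ/(1+β(Kᵢ−1)), yᵢ = Kᵢxᵢ:
  acetone: x = 0.1690, y = 0.6850
  p-xylene: x = 0.8310, y = 0.3150

x_p-xylene = 0.8310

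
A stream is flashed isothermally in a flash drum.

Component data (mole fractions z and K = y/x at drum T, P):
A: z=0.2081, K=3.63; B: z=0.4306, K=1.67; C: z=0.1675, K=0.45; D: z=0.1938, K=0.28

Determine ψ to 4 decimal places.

ψ = 0.6465

Let ψ = V/F and solve Σ zᵢ(Kᵢ−1)/(1+ψ(Kᵢ−1)) = 0.
Feasibility: ΣzᵢKᵢ = 1.6041, Σzᵢ/Kᵢ = 1.3795 — both > 1, two phases present.
Newton iteration, ψ⁰ = 0.5:
  ψ = 0.5000: g = 0.10743, g' = -0.7187 → ψ = 0.6495
  ψ = 0.6495: g = -0.00230, g' = -0.7672 → ψ = 0.6465
Converged at ψ = 0.6465.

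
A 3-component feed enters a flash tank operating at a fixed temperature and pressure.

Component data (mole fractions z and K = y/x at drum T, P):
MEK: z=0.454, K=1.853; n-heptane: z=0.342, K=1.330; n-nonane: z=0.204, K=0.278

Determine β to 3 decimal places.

Material balance + equilibrium reduce to Σ zᵢ(Kᵢ−1)/(1+β(Kᵢ−1)) = 0.
Feasibility: ΣzᵢKᵢ = 1.353, Σzᵢ/Kᵢ = 1.236 — both > 1, two phases present.
Iterate (Newton) starting at β = 0.5:
  β = 0.500: g = 0.1379, g' = -0.450 → β = 0.806
  β = 0.806: g = -0.0338, g' = -0.748 → β = 0.761
  β = 0.761: g = -0.0019, g' = -0.669 → β = 0.758
Converged at β = 0.758.

β = 0.758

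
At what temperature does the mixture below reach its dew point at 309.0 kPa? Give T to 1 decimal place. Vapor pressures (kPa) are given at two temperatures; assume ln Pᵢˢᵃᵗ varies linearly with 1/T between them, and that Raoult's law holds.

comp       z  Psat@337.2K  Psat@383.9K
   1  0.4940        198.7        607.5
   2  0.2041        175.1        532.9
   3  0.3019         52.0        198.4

T = 376.6 K

Dew-point temperature: Σzᵢ·P/Pᵢˢᵃᵗ(T) = 1. Interpolate ln Pᵢˢᵃᵗ = aᵢ + bᵢ/T.
  T = 337.2 K: ΣzᵢP/Pᵢˢᵃᵗ = 2.9224
  T = 383.9 K: ΣzᵢP/Pᵢˢᵃᵗ = 0.8398
  T = 360.5 K: ΣzᵢP/Pᵢˢᵃᵗ = 1.5044
  T = 372.2 K: ΣzᵢP/Pᵢˢᵃᵗ = 1.1134
  T = 378.0 K: ΣzᵢP/Pᵢˢᵃᵗ = 0.9659
  T = 375.1 K: ΣzᵢP/Pᵢˢᵃᵗ = 1.0365
Interpolating between 375.1 K and 378.0 K gives T ≈ 376.6 K.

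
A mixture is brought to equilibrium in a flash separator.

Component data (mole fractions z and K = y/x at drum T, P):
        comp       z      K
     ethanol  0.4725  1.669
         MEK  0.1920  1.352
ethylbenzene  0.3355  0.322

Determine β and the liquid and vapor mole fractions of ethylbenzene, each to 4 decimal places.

Let β = V/F and solve Σ zᵢ(Kᵢ−1)/(1+β(Kᵢ−1)) = 0.
g(0) = ΣzᵢKᵢ − 1 = 0.1562 and g(1) = 1 − Σzᵢ/Kᵢ = -0.4670, so a root lies in (0, 1).
Iterate (Newton) starting at β = 0.5:
  β = 0.5000: g = -0.04979, g' = -0.4889 → β = 0.3982
  β = 0.3982: g = -0.00269, g' = -0.4395 → β = 0.3920
Converged at β = 0.3920.
Compositions from xᵢ = zᵢ/(1+β(Kᵢ−1)), yᵢ = Kᵢxᵢ:
  ethanol: x = 0.3743, y = 0.6248
  MEK: x = 0.1687, y = 0.2281
  ethylbenzene: x = 0.4570, y = 0.1471

β = 0.3920, x_ethylbenzene = 0.4570, y_ethylbenzene = 0.1471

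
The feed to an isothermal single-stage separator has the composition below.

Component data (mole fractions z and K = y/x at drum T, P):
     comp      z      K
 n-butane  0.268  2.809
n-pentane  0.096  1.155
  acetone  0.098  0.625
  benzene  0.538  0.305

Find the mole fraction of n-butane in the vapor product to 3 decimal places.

Let ψ = V/F and solve Σ zᵢ(Kᵢ−1)/(1+ψ(Kᵢ−1)) = 0.
Feasibility: ΣzᵢKᵢ = 1.089, Σzᵢ/Kᵢ = 2.099 — both > 1, two phases present.
Newton–Raphson from ψ = 0.69:
  ψ = 0.690: g = -0.5389, g' = -1.160 → ψ = 0.225
  ψ = 0.225: g = -0.1247, g' = -0.827 → ψ = 0.074
  ψ = 0.074: g = 0.0098, g' = -0.987 → ψ = 0.084
  ψ = 0.084: g = 0.0001, g' = -0.970 → ψ = 0.085
Converged at ψ = 0.085.
Compositions from xᵢ = zᵢ/(1+ψ(Kᵢ−1)), yᵢ = Kᵢxᵢ:
  n-butane: x = 0.232, y = 0.653
  n-pentane: x = 0.095, y = 0.109
  acetone: x = 0.101, y = 0.063
  benzene: x = 0.572, y = 0.174

y_n-butane = 0.653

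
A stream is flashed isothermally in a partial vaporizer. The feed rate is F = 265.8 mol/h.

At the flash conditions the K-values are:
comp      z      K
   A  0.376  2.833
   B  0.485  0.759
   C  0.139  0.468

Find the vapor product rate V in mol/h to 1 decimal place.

Material balance + equilibrium reduce to Σ zᵢ(Kᵢ−1)/(1+β(Kᵢ−1)) = 0.
Check two-phase: ΣzᵢKᵢ = 1.498 > 1 and Σzᵢ/Kᵢ = 1.069 > 1, so g(0) = 0.498 > 0 and g(1) = -0.069 < 0.
Newton–Raphson from β = 0.5:
  β = 0.500: g = 0.1260, g' = -0.453 → β = 0.778
  β = 0.778: g = 0.0141, g' = -0.372 → β = 0.816
Converged at β = 0.816.
Then V = β·F = 0.8159·265.8 = 216.9 mol/h and L = F − V = 48.9 mol/h.

V = 216.9 mol/h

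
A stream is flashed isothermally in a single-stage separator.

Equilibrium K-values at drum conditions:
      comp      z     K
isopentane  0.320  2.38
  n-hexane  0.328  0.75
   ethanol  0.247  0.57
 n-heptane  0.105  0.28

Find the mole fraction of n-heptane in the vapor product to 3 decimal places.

y_n-heptane = 0.038

Rachford–Rice: g(ψ) = Σ zᵢ(Kᵢ−1)/(1+ψ(Kᵢ−1)) = 0.
g(0) = ΣzᵢKᵢ − 1 = 0.178 and g(1) = 1 − Σzᵢ/Kᵢ = -0.380, so a root lies in (0, 1).
Newton iteration, ψ⁰ = 0.5:
  ψ = 0.500: g = -0.0858, g' = -0.447 → ψ = 0.308
  ψ = 0.308: g = 0.0015, g' = -0.475 → ψ = 0.311
Converged at ψ = 0.311.
Compositions from xᵢ = zᵢ/(1+ψ(Kᵢ−1)), yᵢ = Kᵢxᵢ:
  isopentane: x = 0.224, y = 0.533
  n-hexane: x = 0.356, y = 0.267
  ethanol: x = 0.285, y = 0.163
  n-heptane: x = 0.135, y = 0.038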